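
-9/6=-3/2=-1.50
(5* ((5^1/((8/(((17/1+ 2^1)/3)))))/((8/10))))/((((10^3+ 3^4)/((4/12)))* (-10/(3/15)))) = -95/622656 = -0.00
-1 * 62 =-62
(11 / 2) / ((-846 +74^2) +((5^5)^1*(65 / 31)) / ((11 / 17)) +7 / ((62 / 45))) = 3751 / 10067375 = 0.00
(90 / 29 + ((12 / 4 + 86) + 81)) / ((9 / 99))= 55220 / 29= 1904.14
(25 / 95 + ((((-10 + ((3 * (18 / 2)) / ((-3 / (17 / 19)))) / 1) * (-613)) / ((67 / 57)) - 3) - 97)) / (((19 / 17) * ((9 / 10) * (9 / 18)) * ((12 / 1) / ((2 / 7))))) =2015825660 / 4571343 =440.97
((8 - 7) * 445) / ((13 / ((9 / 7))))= 4005 / 91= 44.01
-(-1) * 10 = 10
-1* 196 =-196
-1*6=-6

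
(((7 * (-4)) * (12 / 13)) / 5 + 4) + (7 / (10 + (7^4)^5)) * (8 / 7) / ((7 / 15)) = -3265345051563814004 / 2792729320416420385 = -1.17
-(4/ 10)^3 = -8/ 125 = -0.06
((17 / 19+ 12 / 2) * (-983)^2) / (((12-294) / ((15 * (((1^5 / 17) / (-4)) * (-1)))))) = -632919295 / 121448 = -5211.44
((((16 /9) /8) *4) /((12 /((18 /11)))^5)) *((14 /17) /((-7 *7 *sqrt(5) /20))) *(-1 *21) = 162 *sqrt(5) /2737867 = 0.00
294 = 294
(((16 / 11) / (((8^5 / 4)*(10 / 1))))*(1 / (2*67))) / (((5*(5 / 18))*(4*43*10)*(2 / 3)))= 27 / 324515840000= 0.00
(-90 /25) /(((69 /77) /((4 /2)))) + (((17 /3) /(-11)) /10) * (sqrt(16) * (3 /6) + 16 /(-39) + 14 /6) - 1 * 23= -1027381 /32890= -31.24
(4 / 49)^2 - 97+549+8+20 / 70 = 1105162 / 2401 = 460.29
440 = 440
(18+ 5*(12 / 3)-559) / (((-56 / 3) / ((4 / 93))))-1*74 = -31595 / 434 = -72.80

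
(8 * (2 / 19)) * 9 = 144 / 19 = 7.58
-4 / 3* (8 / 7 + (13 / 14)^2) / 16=-131 / 784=-0.17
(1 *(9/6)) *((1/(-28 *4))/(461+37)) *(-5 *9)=45/37184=0.00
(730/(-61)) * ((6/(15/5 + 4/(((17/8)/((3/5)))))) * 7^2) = -6080900/7137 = -852.02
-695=-695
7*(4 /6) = 14 /3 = 4.67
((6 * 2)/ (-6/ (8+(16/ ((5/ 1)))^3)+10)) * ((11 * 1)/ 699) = 112112/ 5849465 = 0.02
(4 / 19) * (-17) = -3.58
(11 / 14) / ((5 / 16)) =88 / 35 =2.51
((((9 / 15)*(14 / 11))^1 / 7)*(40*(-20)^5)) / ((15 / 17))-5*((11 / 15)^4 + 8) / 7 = -12337924616051 / 779625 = -15825460.47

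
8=8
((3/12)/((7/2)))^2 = 1/196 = 0.01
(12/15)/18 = 2/45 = 0.04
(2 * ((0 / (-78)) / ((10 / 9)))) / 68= 0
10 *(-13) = -130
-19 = -19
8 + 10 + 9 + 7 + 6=40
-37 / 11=-3.36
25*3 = 75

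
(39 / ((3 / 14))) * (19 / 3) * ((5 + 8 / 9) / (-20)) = -91637 / 270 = -339.40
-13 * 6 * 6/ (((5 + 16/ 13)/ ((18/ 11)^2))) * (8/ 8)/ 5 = -24336/ 605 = -40.22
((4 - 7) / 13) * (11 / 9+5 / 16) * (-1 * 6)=2.12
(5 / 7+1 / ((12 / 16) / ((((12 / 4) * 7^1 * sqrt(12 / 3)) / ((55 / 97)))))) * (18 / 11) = 689382 / 4235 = 162.78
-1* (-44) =44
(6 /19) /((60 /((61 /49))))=61 /9310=0.01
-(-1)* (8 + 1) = 9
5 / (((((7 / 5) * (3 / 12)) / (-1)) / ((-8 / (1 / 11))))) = 8800 / 7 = 1257.14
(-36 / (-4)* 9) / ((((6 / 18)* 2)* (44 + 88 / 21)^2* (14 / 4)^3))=2187 / 1792252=0.00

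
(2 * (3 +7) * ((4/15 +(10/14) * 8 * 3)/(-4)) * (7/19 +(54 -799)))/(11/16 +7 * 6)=137933568/90839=1518.44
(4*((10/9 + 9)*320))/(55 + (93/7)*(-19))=-407680/6219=-65.55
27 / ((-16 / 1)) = -27 / 16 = -1.69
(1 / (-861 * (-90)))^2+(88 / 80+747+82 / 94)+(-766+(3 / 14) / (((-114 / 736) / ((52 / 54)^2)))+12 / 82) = -32466667069159 / 1787399063100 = -18.16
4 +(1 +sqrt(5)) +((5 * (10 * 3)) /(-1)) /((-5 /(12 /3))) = sqrt(5) +125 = 127.24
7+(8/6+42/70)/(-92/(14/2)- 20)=833/120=6.94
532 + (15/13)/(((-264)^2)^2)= 11198231396357/21049307136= 532.00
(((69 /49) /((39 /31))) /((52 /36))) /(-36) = -713 /33124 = -0.02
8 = 8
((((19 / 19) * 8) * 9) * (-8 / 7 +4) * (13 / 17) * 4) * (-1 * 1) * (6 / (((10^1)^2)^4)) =-351 / 9296875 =-0.00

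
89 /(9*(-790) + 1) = -89 /7109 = -0.01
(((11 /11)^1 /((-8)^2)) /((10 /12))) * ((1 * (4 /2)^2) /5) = 3 /200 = 0.02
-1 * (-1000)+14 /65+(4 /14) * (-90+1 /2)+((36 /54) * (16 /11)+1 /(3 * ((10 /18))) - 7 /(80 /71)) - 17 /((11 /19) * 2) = 229505917 /240240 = 955.32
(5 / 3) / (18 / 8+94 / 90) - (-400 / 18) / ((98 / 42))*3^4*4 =12810900 / 4151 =3086.22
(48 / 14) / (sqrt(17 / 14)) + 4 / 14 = 3.40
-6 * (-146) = 876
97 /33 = 2.94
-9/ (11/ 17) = -153/ 11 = -13.91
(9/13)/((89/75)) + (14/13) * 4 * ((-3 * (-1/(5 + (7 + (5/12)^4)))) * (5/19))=4749509385/5483813231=0.87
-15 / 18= -5 / 6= -0.83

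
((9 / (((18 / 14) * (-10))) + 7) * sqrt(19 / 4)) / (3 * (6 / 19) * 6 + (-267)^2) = 133 * sqrt(19) / 3010220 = 0.00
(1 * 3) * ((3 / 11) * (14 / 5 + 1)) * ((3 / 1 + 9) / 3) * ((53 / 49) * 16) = 580032 / 2695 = 215.23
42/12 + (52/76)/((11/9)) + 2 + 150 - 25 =131.06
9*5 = 45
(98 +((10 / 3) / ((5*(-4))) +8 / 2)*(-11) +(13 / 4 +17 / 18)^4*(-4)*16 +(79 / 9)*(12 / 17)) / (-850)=8810380919 / 379225800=23.23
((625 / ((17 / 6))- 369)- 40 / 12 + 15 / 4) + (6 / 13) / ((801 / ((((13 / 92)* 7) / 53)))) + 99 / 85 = -5416123469 / 36886940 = -146.83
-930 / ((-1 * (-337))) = -930 / 337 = -2.76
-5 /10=-1 /2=-0.50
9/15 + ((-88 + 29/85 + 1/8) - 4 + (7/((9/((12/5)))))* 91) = 161023/2040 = 78.93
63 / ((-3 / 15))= -315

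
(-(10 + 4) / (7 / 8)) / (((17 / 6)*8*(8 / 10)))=-15 / 17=-0.88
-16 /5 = -3.20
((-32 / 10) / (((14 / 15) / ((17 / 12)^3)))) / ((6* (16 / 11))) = -54043 / 48384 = -1.12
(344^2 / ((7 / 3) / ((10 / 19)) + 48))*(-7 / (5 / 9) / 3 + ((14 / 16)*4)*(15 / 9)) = 5798464 / 1573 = 3686.25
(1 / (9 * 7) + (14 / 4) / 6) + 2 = 655 / 252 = 2.60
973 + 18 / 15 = 4871 / 5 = 974.20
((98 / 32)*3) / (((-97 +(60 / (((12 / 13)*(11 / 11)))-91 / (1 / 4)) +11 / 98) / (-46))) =165669 / 155188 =1.07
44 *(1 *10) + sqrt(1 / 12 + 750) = sqrt(27003) / 6 + 440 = 467.39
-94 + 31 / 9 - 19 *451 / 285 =-5428 / 45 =-120.62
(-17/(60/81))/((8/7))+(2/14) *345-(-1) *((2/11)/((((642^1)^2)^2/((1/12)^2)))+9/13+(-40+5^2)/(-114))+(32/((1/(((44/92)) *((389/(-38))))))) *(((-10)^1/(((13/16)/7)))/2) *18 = 3250599618767657058306799/26752115296705518720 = 121508.13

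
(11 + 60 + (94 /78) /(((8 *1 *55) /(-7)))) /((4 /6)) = 1218031 /11440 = 106.47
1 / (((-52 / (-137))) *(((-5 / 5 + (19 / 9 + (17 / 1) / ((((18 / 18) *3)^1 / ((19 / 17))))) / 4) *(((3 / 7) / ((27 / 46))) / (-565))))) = -8777727 / 4784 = -1834.81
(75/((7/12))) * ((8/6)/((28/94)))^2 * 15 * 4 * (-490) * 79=-41882640000/7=-5983234285.71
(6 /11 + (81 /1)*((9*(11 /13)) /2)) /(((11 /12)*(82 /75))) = 19882125 /64493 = 308.28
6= 6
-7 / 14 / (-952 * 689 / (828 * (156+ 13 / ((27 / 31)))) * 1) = 8165 / 75684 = 0.11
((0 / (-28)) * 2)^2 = 0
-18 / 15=-6 / 5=-1.20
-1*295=-295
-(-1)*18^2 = 324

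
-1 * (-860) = 860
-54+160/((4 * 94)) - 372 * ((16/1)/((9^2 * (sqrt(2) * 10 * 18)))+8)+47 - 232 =-151085/47 - 248 * sqrt(2)/1215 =-3214.86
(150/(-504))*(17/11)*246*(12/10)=-10455/77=-135.78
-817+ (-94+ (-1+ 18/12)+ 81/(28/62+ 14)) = -405393/448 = -904.90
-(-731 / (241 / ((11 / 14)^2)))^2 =-7823579401 / 2231239696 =-3.51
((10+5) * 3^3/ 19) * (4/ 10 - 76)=-30618/ 19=-1611.47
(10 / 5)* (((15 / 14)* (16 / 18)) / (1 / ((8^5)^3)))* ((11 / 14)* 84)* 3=92886742314516480 / 7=13269534616359497.14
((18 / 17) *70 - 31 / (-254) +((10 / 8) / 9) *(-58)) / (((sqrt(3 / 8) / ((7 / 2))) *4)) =2250542 *sqrt(6) / 58293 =94.57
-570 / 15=-38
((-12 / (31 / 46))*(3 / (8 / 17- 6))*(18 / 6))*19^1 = 802332 / 1457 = 550.67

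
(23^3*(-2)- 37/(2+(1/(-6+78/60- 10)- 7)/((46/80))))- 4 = -846788627/34798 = -24334.41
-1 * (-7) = 7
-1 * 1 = -1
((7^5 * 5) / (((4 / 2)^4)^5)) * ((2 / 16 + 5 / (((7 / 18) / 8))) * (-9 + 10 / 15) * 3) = -1730820875 / 8388608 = -206.33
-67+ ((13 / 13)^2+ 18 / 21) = -456 / 7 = -65.14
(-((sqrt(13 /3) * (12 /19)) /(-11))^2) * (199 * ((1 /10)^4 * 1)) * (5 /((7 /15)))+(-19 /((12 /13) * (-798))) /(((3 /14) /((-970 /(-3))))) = 48192751529 /1238356350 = 38.92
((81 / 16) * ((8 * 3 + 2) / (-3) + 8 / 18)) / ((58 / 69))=-22977 / 464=-49.52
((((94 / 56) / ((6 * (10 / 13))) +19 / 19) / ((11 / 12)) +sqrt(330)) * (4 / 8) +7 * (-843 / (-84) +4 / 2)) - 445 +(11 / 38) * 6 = -20965921 / 58520 +sqrt(330) / 2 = -349.19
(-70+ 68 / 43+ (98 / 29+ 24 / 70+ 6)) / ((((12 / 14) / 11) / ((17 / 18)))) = -711.42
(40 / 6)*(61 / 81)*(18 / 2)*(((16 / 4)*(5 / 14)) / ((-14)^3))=-1525 / 64827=-0.02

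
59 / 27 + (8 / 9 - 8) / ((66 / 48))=-887 / 297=-2.99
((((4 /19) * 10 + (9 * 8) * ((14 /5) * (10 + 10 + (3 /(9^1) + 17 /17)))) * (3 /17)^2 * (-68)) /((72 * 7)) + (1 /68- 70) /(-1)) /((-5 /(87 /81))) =-68068307 /6104700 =-11.15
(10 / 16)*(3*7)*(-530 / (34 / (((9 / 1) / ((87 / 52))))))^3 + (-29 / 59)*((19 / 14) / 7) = -5361531002987489507 / 692817493774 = -7738735.02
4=4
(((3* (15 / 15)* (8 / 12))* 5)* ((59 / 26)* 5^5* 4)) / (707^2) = 3687500 / 6498037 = 0.57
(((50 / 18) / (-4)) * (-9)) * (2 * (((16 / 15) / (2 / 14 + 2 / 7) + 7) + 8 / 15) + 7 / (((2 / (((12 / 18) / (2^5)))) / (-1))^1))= 124.82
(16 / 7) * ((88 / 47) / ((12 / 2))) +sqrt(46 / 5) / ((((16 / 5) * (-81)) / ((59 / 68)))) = 704 / 987 - 59 * sqrt(230) / 88128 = 0.70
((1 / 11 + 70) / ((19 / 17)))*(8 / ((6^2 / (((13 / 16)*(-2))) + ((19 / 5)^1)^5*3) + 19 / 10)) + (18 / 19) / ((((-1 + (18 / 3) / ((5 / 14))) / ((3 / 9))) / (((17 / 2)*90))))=49014719437650 / 3161692991567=15.50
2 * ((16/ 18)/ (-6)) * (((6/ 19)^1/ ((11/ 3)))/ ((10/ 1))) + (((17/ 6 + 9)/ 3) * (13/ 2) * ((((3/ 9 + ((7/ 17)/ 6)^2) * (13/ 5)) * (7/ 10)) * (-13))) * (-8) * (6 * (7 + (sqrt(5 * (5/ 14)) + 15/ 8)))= 548606279 * sqrt(14)/ 156060 + 56985378353927/ 652330800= 100509.82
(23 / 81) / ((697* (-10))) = -23 / 564570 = -0.00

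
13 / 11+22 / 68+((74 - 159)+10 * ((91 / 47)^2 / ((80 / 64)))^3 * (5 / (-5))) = -35600100760673827 / 100785663326150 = -353.23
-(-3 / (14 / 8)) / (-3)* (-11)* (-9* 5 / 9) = -31.43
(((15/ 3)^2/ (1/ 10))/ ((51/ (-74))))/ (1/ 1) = -18500/ 51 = -362.75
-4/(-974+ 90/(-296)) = 592/144197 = 0.00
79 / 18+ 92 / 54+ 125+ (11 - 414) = -14683 / 54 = -271.91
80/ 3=26.67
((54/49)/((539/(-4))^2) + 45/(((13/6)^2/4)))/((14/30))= 82.16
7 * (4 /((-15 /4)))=-112 /15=-7.47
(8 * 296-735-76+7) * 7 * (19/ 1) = 208012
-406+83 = -323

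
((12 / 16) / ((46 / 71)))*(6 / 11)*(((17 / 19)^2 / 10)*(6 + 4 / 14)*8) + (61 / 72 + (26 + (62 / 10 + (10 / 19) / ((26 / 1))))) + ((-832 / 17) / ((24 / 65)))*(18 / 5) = -408370702895 / 924821352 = -441.57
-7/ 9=-0.78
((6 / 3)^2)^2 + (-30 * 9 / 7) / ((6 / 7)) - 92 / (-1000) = -7227 / 250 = -28.91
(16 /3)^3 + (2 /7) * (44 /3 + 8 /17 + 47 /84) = 156.19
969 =969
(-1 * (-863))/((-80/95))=-16397/16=-1024.81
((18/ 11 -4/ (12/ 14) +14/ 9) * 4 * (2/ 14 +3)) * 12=-4672/ 21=-222.48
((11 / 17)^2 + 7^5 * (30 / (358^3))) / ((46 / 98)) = 139589358629 / 152491193332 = 0.92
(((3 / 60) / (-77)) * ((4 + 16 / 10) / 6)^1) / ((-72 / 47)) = 47 / 118800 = 0.00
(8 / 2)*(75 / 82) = 150 / 41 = 3.66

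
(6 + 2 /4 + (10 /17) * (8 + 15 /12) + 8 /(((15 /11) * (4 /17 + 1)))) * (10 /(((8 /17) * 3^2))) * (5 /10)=89377 /4536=19.70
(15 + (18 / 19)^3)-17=-7886 / 6859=-1.15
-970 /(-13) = 970 /13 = 74.62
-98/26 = -49/13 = -3.77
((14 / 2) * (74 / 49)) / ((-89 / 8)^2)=0.09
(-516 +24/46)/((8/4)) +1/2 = -11833/46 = -257.24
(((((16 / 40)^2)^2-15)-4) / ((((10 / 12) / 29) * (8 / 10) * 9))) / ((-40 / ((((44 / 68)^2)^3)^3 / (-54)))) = -637372241066808940287397 / 37970328020582857475724300000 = -0.00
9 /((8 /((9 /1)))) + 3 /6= 85 /8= 10.62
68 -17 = 51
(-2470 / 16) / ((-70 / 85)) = 20995 / 112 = 187.46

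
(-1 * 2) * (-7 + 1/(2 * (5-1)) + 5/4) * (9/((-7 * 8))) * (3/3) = -405/224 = -1.81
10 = 10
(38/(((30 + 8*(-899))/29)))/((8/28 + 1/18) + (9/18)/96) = -2221632/5002657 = -0.44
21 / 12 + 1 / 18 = 65 / 36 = 1.81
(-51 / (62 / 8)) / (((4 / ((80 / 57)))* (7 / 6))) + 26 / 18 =-19841 / 37107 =-0.53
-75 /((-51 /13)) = 325 /17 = 19.12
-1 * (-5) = 5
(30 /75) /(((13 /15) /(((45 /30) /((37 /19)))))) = 171 /481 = 0.36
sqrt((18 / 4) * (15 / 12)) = 3 * sqrt(10) / 4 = 2.37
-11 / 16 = -0.69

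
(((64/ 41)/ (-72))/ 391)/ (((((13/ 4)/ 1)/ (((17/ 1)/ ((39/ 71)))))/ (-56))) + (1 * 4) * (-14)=-240835672/ 4302909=-55.97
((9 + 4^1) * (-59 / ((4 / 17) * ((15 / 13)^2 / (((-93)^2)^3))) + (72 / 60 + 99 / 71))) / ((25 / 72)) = -202449647837787970698 / 44375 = -4562245585076912.02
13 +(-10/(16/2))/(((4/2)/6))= 37/4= 9.25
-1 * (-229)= 229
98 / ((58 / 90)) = 4410 / 29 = 152.07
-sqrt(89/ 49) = -1.35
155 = 155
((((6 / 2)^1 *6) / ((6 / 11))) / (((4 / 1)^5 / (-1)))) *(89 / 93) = -979 / 31744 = -0.03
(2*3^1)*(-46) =-276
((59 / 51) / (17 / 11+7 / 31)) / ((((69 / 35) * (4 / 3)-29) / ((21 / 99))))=-448105 / 85296276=-0.01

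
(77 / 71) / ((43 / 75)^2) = 3.30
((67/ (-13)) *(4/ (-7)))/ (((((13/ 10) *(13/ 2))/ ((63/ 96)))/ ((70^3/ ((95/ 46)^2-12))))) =-364708470000/ 35958299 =-10142.54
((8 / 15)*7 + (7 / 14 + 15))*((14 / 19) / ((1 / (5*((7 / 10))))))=28273 / 570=49.60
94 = 94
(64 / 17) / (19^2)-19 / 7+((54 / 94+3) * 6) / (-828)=-126766407 / 46438679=-2.73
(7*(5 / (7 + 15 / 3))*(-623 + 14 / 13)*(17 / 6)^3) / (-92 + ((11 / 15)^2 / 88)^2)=448.47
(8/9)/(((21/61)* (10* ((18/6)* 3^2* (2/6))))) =244/8505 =0.03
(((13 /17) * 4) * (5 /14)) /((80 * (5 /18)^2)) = 0.18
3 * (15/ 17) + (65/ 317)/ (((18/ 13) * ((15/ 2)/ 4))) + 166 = 24550145/ 145503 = 168.73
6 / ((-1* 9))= -2 / 3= -0.67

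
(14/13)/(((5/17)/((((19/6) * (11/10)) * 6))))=24871/325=76.53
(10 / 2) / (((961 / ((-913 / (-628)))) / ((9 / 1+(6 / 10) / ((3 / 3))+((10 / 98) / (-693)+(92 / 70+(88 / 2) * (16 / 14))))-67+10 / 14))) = -71670749 / 1863029196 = -0.04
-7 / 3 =-2.33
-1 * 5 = -5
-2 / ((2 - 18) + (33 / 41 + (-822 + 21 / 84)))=328 / 137259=0.00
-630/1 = -630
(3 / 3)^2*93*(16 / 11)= 1488 / 11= 135.27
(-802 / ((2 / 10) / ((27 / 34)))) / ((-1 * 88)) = 36.19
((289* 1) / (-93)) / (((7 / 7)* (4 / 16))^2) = -4624 / 93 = -49.72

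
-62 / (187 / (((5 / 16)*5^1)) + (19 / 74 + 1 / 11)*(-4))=-315425 / 601797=-0.52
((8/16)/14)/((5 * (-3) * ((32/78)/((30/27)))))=-13/2016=-0.01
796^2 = 633616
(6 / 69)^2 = 0.01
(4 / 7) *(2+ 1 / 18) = 74 / 63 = 1.17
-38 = -38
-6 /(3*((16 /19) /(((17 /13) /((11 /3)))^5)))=-6555479769 /478376871544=-0.01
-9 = -9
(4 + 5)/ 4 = 9/ 4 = 2.25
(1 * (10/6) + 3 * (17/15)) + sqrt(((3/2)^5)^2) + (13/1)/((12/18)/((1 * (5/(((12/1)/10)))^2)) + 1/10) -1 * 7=8270041/83040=99.59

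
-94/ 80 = -47/ 40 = -1.18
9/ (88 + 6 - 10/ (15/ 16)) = 27/ 250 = 0.11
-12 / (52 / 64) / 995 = -192 / 12935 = -0.01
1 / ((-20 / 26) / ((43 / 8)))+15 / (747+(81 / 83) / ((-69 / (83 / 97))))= -30963769 / 4444080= -6.97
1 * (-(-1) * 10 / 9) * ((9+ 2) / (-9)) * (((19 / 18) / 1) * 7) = -7315 / 729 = -10.03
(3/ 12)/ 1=1/ 4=0.25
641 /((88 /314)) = 100637 /44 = 2287.20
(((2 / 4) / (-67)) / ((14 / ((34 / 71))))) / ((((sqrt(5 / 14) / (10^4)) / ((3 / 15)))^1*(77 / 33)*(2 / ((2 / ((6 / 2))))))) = -3400*sqrt(70) / 233093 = -0.12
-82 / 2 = -41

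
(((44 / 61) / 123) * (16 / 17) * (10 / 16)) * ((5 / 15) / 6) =220 / 1147959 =0.00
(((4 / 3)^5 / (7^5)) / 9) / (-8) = -128 / 36756909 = -0.00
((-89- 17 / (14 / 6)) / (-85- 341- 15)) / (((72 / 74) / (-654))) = -1359121 / 9261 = -146.76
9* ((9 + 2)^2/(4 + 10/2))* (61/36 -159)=-685223/36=-19033.97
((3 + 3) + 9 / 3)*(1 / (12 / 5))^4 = 625 / 2304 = 0.27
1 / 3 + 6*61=1099 / 3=366.33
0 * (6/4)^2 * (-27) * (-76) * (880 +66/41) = 0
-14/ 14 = -1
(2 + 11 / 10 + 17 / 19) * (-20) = -1518 / 19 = -79.89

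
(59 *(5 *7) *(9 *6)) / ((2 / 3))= 167265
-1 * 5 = -5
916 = 916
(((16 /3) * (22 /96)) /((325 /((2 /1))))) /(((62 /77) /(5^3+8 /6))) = 1.18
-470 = -470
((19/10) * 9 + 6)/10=231/100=2.31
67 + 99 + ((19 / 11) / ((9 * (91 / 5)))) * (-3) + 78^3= 1425578059 / 3003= 474717.97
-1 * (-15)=15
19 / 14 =1.36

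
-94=-94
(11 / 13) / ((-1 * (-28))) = 11 / 364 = 0.03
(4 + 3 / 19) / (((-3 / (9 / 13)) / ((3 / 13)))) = -711 / 3211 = -0.22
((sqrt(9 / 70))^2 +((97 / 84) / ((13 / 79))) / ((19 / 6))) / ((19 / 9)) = 182421 / 164255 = 1.11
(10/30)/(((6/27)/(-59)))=-177/2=-88.50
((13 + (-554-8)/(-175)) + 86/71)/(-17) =-216477/211225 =-1.02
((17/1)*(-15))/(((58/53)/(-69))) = 932535/58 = 16078.19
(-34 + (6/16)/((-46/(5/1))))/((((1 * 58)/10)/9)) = -52.82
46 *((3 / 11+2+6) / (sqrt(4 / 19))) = 2093 *sqrt(19) / 11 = 829.38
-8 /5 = -1.60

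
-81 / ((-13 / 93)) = 7533 / 13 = 579.46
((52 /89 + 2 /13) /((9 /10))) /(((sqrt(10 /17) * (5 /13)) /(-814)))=-695156 * sqrt(170) /4005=-2263.10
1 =1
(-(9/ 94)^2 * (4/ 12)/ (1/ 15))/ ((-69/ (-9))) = -1215/ 203228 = -0.01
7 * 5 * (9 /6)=105 /2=52.50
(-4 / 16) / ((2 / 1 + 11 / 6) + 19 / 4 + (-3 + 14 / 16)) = -6 / 155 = -0.04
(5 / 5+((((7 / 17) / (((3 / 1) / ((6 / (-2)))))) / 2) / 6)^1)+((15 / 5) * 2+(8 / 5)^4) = 1723709 / 127500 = 13.52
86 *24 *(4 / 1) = 8256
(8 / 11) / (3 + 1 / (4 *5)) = 160 / 671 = 0.24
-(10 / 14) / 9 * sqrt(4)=-10 / 63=-0.16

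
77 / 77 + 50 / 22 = 36 / 11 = 3.27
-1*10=-10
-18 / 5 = -3.60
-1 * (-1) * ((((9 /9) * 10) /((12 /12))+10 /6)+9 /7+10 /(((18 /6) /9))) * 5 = 4510 /21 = 214.76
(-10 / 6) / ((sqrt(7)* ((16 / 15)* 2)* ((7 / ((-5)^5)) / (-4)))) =-78125* sqrt(7) / 392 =-527.29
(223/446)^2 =1/4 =0.25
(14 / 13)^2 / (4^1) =49 / 169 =0.29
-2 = -2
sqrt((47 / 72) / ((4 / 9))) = 1.21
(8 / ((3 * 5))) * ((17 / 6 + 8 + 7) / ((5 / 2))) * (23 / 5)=19688 / 1125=17.50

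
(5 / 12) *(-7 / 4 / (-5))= 7 / 48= 0.15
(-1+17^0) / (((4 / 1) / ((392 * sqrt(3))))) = 0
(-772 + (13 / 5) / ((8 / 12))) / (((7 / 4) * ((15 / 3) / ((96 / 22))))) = -737376 / 1925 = -383.05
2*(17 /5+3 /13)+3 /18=2897 /390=7.43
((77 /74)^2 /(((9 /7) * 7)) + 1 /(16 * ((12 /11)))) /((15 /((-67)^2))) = 53.15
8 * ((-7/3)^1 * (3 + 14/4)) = -364/3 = -121.33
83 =83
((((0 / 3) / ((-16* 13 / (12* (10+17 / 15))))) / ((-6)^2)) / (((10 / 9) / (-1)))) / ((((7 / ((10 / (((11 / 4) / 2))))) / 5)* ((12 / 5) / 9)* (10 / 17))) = 0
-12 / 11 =-1.09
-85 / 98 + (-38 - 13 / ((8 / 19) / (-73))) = 868283 / 392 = 2215.01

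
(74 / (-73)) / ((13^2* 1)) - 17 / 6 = -210173 / 74022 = -2.84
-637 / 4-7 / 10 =-3199 / 20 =-159.95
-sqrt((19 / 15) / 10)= -sqrt(114) / 30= -0.36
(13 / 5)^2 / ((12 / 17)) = 2873 / 300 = 9.58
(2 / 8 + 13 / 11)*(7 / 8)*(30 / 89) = 6615 / 15664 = 0.42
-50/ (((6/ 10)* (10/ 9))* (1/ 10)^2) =-7500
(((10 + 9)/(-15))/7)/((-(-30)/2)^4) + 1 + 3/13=85049753/69103125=1.23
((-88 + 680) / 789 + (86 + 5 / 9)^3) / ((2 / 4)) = 248655814826 / 191727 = 1296926.44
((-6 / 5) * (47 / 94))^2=9 / 25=0.36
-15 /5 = -3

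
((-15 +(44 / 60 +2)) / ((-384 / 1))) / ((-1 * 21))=-23 / 15120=-0.00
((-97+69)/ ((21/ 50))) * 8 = -1600/ 3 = -533.33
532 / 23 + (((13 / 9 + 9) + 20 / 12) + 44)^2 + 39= 5981324 / 1863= 3210.59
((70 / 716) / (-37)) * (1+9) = -175 / 6623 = -0.03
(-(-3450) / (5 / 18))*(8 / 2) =49680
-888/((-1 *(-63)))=-14.10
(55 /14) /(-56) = -55 /784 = -0.07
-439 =-439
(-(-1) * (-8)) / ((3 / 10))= -26.67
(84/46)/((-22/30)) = -630/253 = -2.49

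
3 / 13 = 0.23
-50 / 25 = -2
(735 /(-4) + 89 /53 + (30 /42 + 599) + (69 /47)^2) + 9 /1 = 1405669375 /3278156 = 428.80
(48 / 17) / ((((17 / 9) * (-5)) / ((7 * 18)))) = -54432 / 1445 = -37.67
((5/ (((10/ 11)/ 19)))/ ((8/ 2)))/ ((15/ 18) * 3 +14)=19/ 12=1.58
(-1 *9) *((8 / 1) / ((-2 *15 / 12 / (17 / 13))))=2448 / 65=37.66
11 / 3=3.67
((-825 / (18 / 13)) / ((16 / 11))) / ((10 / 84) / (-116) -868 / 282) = 375199825 / 2820204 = 133.04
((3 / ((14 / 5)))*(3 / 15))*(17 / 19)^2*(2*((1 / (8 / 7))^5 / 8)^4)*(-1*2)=-9882842125718514981 / 852387150157970961072128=-0.00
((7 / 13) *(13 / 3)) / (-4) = -7 / 12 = -0.58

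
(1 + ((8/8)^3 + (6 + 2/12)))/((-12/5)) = -245/72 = -3.40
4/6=2/3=0.67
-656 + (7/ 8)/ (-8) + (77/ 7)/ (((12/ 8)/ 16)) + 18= -99989/ 192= -520.78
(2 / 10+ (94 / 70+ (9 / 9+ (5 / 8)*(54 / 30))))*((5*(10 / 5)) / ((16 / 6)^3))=27729 / 14336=1.93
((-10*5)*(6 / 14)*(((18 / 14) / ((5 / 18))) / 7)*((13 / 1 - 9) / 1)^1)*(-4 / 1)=77760 / 343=226.71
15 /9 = 5 /3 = 1.67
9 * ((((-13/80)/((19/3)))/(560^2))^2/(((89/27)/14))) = 369603/1444445814784000000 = 0.00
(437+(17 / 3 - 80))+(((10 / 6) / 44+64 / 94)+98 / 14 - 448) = -160507 / 2068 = -77.61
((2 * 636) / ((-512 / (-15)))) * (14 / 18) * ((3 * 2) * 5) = 27825 / 32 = 869.53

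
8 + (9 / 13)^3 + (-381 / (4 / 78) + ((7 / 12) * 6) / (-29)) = -472832578 / 63713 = -7421.29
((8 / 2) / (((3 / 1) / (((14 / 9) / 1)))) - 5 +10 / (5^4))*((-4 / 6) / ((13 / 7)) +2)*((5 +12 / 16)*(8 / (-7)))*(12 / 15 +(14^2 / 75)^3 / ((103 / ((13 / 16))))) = 168853084507136 / 5719517578125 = 29.52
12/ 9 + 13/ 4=55/ 12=4.58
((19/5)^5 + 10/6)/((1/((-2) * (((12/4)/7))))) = -14887844/21875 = -680.59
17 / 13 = 1.31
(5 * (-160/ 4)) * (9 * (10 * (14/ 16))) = -15750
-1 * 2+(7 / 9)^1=-11 / 9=-1.22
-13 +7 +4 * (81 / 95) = -246 / 95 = -2.59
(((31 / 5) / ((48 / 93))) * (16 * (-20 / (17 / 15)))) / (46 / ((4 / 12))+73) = -57660 / 3587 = -16.07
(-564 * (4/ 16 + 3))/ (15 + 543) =-611/ 186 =-3.28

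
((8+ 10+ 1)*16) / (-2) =-152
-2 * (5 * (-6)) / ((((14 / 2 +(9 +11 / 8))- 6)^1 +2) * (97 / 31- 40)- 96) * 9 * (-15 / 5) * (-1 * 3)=-401760 / 48703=-8.25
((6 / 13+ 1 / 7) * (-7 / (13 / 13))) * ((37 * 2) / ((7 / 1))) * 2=-8140 / 91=-89.45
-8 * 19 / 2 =-76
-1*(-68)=68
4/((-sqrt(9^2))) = -4/9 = -0.44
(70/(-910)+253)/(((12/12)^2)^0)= 3288/13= 252.92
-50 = -50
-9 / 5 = -1.80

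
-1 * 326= -326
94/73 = 1.29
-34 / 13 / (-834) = 17 / 5421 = 0.00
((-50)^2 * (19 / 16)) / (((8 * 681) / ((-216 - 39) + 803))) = 1626875 / 5448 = 298.62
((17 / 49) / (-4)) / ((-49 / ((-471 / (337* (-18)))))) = 2669 / 19419288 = 0.00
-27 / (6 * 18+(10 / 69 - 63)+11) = -1863 / 3874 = -0.48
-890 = -890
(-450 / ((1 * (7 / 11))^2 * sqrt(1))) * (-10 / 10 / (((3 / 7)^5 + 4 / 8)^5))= 47687305365356988636043200 / 1546506349341472969693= 30835.51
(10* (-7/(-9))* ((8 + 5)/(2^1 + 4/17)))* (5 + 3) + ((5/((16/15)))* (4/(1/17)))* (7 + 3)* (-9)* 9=-88176365/342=-257825.63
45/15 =3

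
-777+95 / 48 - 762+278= -60433 / 48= -1259.02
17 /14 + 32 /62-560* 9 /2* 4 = -4373969 /434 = -10078.27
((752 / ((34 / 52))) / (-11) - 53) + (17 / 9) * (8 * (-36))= -131191 / 187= -701.56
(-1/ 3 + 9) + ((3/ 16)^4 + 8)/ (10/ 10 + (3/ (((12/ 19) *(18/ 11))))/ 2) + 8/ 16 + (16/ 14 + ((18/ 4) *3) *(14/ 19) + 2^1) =14723217463/ 576909312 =25.52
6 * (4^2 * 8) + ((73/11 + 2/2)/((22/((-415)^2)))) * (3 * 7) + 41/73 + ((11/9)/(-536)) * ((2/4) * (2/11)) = 53525500276487/42610392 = 1256160.71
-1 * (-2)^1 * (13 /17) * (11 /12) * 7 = 1001 /102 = 9.81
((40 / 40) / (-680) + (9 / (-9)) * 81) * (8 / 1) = -55081 / 85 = -648.01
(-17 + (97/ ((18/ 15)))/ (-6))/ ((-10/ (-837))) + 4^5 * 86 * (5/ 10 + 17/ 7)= 71498333/ 280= 255351.19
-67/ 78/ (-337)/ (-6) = -67/ 157716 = -0.00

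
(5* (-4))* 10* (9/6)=-300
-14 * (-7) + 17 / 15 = 1487 / 15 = 99.13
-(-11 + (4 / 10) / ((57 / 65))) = 601 / 57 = 10.54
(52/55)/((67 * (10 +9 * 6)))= 13/58960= 0.00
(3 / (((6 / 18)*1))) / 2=9 / 2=4.50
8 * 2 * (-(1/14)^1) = -1.14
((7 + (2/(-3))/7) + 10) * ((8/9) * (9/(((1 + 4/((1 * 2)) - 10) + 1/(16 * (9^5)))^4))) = 754270642803434625320878080/13391217281220332291374633927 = 0.06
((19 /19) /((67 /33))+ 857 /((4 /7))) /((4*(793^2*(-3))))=-402065 /2022378384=-0.00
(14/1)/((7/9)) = 18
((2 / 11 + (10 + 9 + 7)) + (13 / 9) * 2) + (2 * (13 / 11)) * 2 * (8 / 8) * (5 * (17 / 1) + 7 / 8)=435.03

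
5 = 5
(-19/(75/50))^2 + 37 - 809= -5504/9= -611.56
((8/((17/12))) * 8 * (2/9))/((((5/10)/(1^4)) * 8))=128/51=2.51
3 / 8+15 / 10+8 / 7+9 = 673 / 56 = 12.02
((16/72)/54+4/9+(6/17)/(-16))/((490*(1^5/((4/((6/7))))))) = 2819/694008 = 0.00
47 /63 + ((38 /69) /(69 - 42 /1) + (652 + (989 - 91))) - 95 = 18984650 /13041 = 1455.77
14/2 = 7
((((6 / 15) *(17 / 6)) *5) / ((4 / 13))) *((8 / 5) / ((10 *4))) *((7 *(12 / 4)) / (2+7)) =1547 / 900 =1.72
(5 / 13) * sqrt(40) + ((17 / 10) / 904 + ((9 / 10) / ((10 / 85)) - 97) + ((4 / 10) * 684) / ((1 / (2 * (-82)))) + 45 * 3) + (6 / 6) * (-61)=-405767163 / 9040 + 10 * sqrt(10) / 13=-44883.32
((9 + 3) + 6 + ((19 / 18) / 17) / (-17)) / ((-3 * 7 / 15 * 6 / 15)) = -2340425 / 72828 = -32.14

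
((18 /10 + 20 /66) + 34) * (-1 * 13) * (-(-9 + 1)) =-619528 /165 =-3754.72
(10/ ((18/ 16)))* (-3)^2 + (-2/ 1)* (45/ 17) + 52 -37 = 1525/ 17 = 89.71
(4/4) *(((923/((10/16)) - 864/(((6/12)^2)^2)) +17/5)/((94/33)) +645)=-1733577/470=-3688.46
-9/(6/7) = -21/2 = -10.50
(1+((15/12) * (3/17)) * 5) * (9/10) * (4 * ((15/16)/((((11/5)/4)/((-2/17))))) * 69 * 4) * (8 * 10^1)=-9687600/289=-33521.11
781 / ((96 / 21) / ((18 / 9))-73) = -497 / 45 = -11.04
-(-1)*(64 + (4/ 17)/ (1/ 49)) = 1284/ 17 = 75.53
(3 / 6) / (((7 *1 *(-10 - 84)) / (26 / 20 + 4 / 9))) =-157 / 118440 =-0.00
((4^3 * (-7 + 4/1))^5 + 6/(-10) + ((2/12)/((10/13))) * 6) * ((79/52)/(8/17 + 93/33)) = -120530340078.67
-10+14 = 4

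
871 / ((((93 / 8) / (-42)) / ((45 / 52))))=-84420 / 31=-2723.23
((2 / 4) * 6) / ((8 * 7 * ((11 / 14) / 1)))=3 / 44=0.07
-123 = -123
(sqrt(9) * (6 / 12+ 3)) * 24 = 252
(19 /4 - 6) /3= -5 /12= -0.42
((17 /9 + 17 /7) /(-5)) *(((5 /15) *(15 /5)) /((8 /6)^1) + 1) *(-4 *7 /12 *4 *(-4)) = -7616 /135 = -56.41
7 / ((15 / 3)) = 7 / 5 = 1.40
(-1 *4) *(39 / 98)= -78 / 49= -1.59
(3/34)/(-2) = -3/68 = -0.04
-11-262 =-273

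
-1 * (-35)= 35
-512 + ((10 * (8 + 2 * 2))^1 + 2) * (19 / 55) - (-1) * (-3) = -26007 / 55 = -472.85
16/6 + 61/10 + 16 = 743/30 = 24.77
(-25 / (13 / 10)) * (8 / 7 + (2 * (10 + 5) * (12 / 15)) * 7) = -296000 / 91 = -3252.75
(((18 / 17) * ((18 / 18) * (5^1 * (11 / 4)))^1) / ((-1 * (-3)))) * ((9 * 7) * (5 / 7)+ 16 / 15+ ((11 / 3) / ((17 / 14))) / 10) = 65032 / 289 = 225.02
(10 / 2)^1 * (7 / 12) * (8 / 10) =2.33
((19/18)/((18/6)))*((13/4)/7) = 247/1512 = 0.16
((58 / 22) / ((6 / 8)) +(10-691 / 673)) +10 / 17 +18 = 11733079 / 377553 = 31.08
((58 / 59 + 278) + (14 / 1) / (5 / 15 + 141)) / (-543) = -3490759 / 6791844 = -0.51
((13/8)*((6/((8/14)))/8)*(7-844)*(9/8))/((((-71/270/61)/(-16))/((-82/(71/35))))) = 24302229567525/80656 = 301307150.96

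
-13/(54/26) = -169/27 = -6.26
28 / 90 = 14 / 45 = 0.31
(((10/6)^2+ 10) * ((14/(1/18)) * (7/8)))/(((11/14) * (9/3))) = 39445/33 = 1195.30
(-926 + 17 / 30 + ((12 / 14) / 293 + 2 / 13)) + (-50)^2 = 1259605531 / 799890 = 1574.72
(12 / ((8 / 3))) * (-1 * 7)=-63 / 2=-31.50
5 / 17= 0.29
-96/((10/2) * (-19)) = 96/95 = 1.01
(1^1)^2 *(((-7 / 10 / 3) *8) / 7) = -0.27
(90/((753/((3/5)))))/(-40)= -9/5020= -0.00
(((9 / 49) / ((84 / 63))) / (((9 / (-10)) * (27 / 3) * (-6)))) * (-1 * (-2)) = 5 / 882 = 0.01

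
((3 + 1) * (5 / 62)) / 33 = 10 / 1023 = 0.01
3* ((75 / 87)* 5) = 12.93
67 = 67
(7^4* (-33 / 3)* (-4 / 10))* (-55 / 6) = -290521 / 3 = -96840.33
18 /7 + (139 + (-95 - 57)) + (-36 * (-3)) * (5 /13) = 2831 /91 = 31.11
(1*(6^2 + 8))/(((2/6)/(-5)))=-660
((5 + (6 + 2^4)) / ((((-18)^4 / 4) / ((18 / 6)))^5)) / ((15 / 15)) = 1 / 1897492673384285184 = 0.00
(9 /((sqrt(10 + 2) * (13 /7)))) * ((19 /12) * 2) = 133 * sqrt(3) /52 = 4.43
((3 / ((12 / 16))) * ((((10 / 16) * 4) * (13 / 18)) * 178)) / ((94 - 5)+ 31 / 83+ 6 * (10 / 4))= 960310 / 77967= 12.32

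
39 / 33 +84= 85.18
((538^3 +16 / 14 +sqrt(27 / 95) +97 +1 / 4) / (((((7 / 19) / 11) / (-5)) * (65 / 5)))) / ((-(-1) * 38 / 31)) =-7434119126555 / 5096 - 1023 * sqrt(285) / 3458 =-1458814590.27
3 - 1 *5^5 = -3122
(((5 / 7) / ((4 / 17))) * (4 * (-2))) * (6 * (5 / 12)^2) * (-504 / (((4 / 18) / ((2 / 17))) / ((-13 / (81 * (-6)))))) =1625 / 9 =180.56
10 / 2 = 5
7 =7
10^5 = 100000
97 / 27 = 3.59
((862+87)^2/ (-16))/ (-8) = 900601/ 128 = 7035.95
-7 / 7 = -1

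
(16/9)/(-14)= -8/63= -0.13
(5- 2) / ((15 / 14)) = 2.80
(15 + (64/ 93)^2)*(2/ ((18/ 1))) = 1.72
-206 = -206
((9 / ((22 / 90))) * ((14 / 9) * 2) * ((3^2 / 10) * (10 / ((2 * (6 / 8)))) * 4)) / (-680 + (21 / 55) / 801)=-40370400 / 9985793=-4.04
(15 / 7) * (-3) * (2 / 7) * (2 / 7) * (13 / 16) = -585 / 1372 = -0.43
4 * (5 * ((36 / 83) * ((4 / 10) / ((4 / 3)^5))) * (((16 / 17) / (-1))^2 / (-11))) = -17496 / 263857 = -0.07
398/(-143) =-398/143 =-2.78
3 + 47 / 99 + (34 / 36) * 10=1279 / 99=12.92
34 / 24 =17 / 12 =1.42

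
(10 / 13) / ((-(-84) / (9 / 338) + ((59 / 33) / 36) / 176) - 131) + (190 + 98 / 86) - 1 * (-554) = 52667489751403 / 70681354705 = 745.14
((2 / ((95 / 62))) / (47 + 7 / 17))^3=39304 / 1883652875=0.00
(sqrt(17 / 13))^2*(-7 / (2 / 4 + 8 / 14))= -1666 / 195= -8.54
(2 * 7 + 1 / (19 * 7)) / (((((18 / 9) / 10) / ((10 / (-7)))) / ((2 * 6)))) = -1117800 / 931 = -1200.64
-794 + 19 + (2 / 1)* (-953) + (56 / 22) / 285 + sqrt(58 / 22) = -8404907 / 3135 + sqrt(319) / 11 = -2679.37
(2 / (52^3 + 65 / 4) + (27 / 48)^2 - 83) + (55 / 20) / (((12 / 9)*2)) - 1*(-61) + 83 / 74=-104059056739 / 5327971584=-19.53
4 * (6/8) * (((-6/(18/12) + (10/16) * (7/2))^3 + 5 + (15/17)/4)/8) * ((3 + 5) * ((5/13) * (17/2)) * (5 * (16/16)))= -3831975/106496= -35.98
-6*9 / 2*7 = -189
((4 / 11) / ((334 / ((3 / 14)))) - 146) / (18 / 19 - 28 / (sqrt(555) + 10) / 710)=-376031859005525 / 2442229769452 - 240599606705 * sqrt(555) / 17095608386164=-154.30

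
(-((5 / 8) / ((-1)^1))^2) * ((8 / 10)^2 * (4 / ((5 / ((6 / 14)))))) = -0.09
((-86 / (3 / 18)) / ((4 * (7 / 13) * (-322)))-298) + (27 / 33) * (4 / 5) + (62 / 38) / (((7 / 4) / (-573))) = -1956954859 / 2355430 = -830.83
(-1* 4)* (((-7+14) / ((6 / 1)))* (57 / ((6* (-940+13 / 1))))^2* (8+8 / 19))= -10640 / 2577987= -0.00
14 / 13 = 1.08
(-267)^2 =71289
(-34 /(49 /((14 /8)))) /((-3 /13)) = 221 /42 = 5.26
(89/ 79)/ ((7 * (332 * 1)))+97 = 17808901/ 183596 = 97.00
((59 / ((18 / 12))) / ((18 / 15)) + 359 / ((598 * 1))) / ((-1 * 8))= -179641 / 43056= -4.17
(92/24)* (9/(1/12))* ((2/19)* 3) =2484/19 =130.74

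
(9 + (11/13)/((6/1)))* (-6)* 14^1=-9982/13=-767.85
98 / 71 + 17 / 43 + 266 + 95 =1107554 / 3053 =362.78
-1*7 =-7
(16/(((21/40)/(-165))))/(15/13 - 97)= 228800/4361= 52.47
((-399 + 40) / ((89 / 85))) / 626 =-30515 / 55714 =-0.55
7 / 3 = 2.33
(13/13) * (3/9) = 1/3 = 0.33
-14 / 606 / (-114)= 7 / 34542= 0.00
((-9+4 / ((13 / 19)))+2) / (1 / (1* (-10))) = 150 / 13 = 11.54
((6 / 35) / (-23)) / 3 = -2 / 805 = -0.00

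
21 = 21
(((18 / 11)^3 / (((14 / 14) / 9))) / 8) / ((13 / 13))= 6561 / 1331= 4.93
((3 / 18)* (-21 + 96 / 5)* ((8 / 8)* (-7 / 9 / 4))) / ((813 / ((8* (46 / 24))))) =161 / 146340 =0.00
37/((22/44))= 74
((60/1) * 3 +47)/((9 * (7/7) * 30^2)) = 227/8100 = 0.03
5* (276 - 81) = 975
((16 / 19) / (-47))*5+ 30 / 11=2.64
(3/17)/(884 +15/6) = 0.00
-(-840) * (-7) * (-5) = 29400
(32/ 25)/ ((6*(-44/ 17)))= -68/ 825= -0.08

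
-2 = -2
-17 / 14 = -1.21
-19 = -19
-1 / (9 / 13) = -13 / 9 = -1.44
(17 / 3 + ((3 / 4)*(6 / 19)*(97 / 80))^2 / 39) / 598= 2043155729 / 215532595200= 0.01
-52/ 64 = -13/ 16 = -0.81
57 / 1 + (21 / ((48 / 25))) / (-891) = 812417 / 14256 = 56.99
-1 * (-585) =585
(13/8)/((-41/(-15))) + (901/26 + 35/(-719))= 107915741/3065816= 35.20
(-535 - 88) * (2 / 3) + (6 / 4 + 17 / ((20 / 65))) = -4303 / 12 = -358.58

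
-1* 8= -8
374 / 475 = 0.79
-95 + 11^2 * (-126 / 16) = -1047.88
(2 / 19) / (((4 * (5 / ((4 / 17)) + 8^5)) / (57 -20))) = 74 / 2491983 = 0.00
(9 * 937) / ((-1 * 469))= -8433 / 469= -17.98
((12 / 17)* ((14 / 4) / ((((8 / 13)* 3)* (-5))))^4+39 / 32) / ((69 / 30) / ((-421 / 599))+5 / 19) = -4215396617549 / 10285360128000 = -0.41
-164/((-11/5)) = 820/11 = 74.55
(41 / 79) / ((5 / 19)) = 779 / 395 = 1.97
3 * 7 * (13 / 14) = 39 / 2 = 19.50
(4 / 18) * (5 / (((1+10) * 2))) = 5 / 99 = 0.05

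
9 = 9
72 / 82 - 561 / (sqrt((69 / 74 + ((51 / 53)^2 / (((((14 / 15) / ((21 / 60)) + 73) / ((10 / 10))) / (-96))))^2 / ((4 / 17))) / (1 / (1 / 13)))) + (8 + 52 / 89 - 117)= -119239241* sqrt(196758714900029178) / 68176962889823 - 392405 / 3649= -883.34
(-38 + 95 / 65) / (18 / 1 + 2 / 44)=-10450 / 5161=-2.02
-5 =-5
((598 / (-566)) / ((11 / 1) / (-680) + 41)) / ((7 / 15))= -0.06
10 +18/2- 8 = 11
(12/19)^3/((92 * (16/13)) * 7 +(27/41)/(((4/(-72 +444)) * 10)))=9210240/29200704097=0.00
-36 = -36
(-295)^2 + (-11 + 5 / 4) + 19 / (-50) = 8701487 / 100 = 87014.87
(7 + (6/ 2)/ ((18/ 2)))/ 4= 11/ 6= 1.83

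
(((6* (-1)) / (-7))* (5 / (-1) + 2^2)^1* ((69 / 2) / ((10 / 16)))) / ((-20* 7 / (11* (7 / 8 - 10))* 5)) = -166221 / 24500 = -6.78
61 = 61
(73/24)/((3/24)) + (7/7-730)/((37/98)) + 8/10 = -1057681/555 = -1905.73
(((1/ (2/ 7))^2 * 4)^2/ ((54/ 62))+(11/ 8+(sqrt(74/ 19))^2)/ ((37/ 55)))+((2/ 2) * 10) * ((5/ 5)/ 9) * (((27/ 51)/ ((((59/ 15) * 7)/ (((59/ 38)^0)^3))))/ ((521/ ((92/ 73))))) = 112096244446017697/ 40547924822664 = 2764.54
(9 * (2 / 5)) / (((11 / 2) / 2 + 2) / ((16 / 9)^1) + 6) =384 / 925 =0.42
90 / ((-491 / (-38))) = 3420 / 491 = 6.97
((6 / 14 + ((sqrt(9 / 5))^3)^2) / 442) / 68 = 2739 / 13149500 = 0.00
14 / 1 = 14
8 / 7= 1.14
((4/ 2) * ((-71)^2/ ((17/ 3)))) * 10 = 302460/ 17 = 17791.76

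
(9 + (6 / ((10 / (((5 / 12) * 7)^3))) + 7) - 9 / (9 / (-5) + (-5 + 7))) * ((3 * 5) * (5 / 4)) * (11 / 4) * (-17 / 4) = 38003075 / 12288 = 3092.70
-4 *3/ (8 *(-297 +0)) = 1/ 198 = 0.01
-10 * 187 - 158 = -2028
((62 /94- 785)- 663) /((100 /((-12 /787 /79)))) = 0.00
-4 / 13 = -0.31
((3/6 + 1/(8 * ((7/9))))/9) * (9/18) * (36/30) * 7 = 37/120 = 0.31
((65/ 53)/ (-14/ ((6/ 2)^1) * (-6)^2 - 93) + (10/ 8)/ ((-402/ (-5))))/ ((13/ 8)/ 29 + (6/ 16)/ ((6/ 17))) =160870/ 16586721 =0.01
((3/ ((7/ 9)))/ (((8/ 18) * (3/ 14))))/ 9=9/ 2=4.50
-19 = -19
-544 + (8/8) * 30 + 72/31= -15862/31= -511.68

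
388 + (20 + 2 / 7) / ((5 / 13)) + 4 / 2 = 15496 / 35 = 442.74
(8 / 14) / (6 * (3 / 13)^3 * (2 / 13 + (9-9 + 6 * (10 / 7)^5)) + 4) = 68574961 / 797286094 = 0.09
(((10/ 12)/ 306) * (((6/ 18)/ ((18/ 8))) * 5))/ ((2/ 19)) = 475/ 24786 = 0.02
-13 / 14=-0.93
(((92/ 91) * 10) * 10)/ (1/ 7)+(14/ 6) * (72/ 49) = 64712/ 91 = 711.12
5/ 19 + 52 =52.26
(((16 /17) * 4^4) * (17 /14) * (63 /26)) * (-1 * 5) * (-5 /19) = 230400 /247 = 932.79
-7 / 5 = -1.40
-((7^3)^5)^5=-2411865032257058775038130904326570702735480588505508642005857943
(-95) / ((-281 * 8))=95 / 2248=0.04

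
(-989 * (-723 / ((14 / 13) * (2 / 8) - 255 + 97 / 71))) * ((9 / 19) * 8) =-2210193648 / 206663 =-10694.68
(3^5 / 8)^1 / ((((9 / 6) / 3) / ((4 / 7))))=243 / 7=34.71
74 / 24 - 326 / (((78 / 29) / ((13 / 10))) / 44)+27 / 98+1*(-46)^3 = -102180263 / 980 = -104265.57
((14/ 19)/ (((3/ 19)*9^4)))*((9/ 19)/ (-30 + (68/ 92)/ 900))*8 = -257600/ 2867078511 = -0.00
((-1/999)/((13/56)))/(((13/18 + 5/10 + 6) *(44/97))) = -1358/1031745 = -0.00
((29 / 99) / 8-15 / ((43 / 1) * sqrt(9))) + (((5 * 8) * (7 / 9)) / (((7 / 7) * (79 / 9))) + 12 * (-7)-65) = -391551823 / 2690424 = -145.54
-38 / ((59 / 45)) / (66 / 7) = -1995 / 649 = -3.07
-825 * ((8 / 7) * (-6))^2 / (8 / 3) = -712800 / 49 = -14546.94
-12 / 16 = -3 / 4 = -0.75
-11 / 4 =-2.75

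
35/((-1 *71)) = -35/71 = -0.49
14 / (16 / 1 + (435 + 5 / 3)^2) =63 / 858122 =0.00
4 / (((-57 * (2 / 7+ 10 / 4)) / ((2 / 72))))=-14 / 20007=-0.00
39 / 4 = 9.75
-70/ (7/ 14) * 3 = -420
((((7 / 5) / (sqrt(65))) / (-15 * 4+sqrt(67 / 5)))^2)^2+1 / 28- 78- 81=-158.96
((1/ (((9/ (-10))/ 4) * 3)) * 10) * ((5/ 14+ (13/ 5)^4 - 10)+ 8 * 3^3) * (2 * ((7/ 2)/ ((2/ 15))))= -8821916/ 45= -196042.58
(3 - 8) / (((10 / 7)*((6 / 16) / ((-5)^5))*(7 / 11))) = 45833.33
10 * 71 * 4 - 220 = 2620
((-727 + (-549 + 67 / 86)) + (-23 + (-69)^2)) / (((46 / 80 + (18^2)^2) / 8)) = 47647840 / 180559709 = 0.26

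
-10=-10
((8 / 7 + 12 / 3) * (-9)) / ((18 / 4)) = -72 / 7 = -10.29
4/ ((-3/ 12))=-16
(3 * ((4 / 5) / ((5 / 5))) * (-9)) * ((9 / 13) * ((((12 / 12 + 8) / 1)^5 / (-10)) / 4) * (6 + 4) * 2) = 28697814 / 65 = 441504.83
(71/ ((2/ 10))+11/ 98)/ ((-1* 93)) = -34801/ 9114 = -3.82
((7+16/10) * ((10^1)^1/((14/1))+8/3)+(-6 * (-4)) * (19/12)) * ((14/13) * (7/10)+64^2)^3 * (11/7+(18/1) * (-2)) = -10683490213364826894849/67283125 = -158784096508074.30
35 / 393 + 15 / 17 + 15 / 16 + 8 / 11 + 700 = 826198973 / 1175856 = 702.64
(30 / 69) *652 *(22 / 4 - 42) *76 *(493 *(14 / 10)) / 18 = -30152870.76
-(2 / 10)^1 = -0.20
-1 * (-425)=425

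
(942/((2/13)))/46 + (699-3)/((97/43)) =1970619/4462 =441.64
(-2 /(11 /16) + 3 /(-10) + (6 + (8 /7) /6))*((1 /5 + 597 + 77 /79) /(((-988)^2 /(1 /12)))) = 1627253473 /10688191113600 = 0.00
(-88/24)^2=121/9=13.44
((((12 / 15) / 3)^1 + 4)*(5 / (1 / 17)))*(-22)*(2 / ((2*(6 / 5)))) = -59840 / 9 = -6648.89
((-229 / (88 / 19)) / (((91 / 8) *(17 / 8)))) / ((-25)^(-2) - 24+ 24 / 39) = 21755000 / 248692983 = 0.09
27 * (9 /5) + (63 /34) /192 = 528873 /10880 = 48.61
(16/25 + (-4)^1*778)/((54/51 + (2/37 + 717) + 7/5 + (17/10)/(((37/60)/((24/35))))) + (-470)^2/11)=-156971353/1049544190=-0.15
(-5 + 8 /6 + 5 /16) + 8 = 223 /48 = 4.65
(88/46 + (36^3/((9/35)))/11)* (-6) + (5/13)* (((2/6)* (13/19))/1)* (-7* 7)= -1427434553/14421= -98983.05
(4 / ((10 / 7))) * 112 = 1568 / 5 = 313.60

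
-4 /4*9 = -9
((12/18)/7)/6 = 0.02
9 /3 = 3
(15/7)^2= 225/49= 4.59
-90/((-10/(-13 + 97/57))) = -101.68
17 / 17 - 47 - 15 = -61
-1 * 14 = -14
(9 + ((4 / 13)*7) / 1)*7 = 1015 / 13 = 78.08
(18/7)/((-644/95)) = -855/2254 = -0.38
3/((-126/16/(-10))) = 80/21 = 3.81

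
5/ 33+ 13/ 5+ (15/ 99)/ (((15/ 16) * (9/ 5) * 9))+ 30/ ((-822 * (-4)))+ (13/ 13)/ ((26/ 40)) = 4.31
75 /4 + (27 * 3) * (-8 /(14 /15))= -18915 /28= -675.54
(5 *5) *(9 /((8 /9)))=2025 /8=253.12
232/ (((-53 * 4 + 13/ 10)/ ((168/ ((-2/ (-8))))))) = -739.93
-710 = -710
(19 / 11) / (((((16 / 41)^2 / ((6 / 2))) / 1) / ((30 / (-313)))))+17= 6054713 / 440704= 13.74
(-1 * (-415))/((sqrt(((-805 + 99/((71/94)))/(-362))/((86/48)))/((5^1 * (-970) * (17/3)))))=-17108375 * sqrt(79323067371)/430641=-11189047.97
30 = 30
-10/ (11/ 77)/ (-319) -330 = -105200/ 319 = -329.78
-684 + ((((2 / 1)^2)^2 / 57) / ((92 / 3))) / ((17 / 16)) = -5081372 / 7429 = -683.99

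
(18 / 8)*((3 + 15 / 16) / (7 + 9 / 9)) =567 / 512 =1.11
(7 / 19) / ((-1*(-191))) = 7 / 3629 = 0.00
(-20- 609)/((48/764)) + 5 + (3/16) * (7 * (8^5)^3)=554153860279025/12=46179488356585.42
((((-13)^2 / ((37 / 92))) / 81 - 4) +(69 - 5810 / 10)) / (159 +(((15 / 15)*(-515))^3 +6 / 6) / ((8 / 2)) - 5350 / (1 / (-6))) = 3061808 / 204488064243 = 0.00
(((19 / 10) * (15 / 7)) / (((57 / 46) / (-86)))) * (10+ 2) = -23736 / 7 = -3390.86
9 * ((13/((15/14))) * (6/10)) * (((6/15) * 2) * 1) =6552/125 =52.42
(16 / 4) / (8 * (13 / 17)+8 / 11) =0.58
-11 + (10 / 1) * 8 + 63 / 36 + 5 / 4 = 72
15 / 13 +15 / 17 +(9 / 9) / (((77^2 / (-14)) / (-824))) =745358 / 187187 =3.98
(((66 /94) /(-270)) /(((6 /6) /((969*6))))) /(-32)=3553 /7520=0.47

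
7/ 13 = 0.54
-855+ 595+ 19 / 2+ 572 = 643 / 2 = 321.50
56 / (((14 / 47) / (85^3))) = 115455500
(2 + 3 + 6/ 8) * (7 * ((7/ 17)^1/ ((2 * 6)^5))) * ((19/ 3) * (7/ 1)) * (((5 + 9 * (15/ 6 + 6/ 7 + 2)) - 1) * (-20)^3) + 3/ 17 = -1956332939/ 1586304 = -1233.26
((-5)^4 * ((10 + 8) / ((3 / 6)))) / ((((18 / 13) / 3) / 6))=292500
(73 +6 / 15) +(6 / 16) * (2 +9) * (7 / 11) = 3041 / 40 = 76.02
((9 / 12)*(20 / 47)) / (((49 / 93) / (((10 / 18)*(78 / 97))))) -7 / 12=-838337 / 2680692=-0.31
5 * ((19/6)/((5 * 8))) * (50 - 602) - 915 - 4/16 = -1133.75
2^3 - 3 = 5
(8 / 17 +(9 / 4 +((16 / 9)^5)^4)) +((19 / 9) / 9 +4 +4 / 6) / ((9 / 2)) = 99441.14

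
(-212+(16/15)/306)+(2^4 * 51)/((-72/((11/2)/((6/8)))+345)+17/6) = -10730442868/51199155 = -209.58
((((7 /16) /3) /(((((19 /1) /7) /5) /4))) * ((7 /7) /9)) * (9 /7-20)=-4585 /2052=-2.23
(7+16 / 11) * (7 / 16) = 651 / 176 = 3.70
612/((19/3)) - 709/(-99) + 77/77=197116/1881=104.79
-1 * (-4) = 4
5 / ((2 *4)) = 5 / 8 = 0.62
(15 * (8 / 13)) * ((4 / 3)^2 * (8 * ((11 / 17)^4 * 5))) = 374809600 / 3257319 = 115.07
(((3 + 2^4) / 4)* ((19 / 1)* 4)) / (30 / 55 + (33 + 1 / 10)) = 39710 / 3701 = 10.73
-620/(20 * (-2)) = 31/2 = 15.50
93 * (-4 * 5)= -1860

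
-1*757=-757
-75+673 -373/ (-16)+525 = 18341/ 16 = 1146.31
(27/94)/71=27/6674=0.00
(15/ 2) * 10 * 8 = 600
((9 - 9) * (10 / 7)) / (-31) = 0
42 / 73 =0.58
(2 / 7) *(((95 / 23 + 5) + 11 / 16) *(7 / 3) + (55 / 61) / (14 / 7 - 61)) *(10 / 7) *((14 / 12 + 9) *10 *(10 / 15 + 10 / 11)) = 29562516425 / 19748421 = 1496.96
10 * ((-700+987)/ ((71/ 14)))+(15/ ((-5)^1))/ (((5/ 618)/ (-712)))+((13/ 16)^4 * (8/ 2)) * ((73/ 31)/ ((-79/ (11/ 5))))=753731275671167/ 2848833536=264575.40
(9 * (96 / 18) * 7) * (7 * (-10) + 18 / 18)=-23184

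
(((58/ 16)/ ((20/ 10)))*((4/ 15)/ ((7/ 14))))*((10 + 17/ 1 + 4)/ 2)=899/ 60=14.98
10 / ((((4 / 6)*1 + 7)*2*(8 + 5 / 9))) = 135 / 1771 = 0.08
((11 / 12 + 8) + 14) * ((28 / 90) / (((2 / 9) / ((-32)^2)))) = 98560 / 3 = 32853.33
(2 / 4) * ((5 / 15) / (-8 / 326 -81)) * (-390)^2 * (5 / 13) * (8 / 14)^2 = -25428000 / 647143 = -39.29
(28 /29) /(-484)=-7 /3509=-0.00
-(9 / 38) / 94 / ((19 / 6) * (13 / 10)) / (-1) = 135 / 220571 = 0.00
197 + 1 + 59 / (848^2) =142382651 / 719104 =198.00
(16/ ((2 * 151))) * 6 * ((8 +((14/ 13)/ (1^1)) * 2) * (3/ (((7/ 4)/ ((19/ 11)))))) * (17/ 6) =372096/ 13741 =27.08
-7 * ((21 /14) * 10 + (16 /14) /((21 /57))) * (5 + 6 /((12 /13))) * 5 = -102005 /14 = -7286.07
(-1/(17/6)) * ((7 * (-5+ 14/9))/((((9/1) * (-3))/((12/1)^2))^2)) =111104/459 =242.06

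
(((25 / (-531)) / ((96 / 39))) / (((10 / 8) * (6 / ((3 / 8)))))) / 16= -65 / 1087488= -0.00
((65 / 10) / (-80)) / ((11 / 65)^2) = -10985 / 3872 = -2.84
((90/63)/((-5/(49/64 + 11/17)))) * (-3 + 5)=-1537/1904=-0.81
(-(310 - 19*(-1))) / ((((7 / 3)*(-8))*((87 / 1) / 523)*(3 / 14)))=172067 / 348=494.45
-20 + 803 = 783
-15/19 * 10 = -150/19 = -7.89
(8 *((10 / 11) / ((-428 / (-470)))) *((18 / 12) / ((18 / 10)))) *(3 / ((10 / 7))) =16450 / 1177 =13.98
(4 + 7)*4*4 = 176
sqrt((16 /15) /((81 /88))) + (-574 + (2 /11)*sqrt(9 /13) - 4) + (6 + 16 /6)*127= 6*sqrt(13) /143 + 8*sqrt(330) /135 + 1568 /3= 523.89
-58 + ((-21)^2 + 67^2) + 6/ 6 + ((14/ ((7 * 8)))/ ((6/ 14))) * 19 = 4884.08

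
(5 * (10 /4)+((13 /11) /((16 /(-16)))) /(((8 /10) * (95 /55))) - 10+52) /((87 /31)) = 42129 /2204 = 19.11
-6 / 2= -3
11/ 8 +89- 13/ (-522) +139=478987/ 2088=229.40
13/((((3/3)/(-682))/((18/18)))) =-8866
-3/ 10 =-0.30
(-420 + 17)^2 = 162409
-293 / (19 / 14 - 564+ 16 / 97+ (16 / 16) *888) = -397894 / 442059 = -0.90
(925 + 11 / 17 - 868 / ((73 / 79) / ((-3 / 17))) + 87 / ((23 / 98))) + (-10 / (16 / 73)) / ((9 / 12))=239979673 / 171258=1401.28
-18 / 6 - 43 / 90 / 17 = -4633 / 1530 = -3.03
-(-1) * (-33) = -33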